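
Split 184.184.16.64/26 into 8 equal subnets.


New prefix = 26 + 3 = 29
Each subnet has 8 addresses
  184.184.16.64/29
  184.184.16.72/29
  184.184.16.80/29
  184.184.16.88/29
  184.184.16.96/29
  184.184.16.104/29
  184.184.16.112/29
  184.184.16.120/29
Subnets: 184.184.16.64/29, 184.184.16.72/29, 184.184.16.80/29, 184.184.16.88/29, 184.184.16.96/29, 184.184.16.104/29, 184.184.16.112/29, 184.184.16.120/29


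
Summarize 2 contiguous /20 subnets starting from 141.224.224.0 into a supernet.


Original prefix: /20
Number of subnets: 2 = 2^1
New prefix = 20 - 1 = 19
Supernet: 141.224.224.0/19


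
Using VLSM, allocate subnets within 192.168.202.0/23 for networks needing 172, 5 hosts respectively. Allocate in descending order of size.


172 hosts -> /24 (254 usable): 192.168.202.0/24
5 hosts -> /29 (6 usable): 192.168.203.0/29
Allocation: 192.168.202.0/24 (172 hosts, 254 usable); 192.168.203.0/29 (5 hosts, 6 usable)


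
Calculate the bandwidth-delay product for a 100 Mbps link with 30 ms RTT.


BDP = bandwidth * RTT
= 100 Mbps * 30 ms
= 100 * 1e6 * 30 / 1000 bits
= 3000000 bits
= 375000 bytes
= 366.2109 KB
BDP = 3000000 bits (375000 bytes)


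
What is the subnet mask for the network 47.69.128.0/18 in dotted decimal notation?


/18 means 18 network bits, 14 host bits
Binary: 11111111111111111100000000000000
Mask: 255.255.192.0


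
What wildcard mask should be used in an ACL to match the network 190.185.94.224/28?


Subnet mask: 255.255.255.240
Wildcard = 255.255.255.255 - subnet mask
255 - 255 = 0
255 - 255 = 0
255 - 255 = 0
255 - 240 = 15
Wildcard: 0.0.0.15


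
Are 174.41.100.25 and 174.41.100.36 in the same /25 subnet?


Mask: 255.255.255.128
174.41.100.25 AND mask = 174.41.100.0
174.41.100.36 AND mask = 174.41.100.0
Yes, same subnet (174.41.100.0)


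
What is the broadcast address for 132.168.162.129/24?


Network: 132.168.162.0/24
Host bits = 8
Set all host bits to 1:
Broadcast: 132.168.162.255


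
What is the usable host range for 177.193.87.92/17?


Network: 177.193.0.0
Broadcast: 177.193.127.255
First usable = network + 1
Last usable = broadcast - 1
Range: 177.193.0.1 to 177.193.127.254


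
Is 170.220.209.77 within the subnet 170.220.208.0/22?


Subnet network: 170.220.208.0
Test IP AND mask: 170.220.208.0
Yes, 170.220.209.77 is in 170.220.208.0/22


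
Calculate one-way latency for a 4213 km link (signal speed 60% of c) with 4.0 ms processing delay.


Speed = 0.6 * 3e5 km/s = 180000 km/s
Propagation delay = 4213 / 180000 = 0.0234 s = 23.4056 ms
Processing delay = 4.0 ms
Total one-way latency = 27.4056 ms


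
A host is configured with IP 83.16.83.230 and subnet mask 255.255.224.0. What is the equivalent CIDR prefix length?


Binary: 11111111.11111111.11100000.00000000
Count leading 1s
Prefix: /19


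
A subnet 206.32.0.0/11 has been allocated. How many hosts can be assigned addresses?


Host bits = 32 - 11 = 21
Total addresses = 2^21 = 2097152
Usable = total - 2 (network and broadcast)
Usable hosts: 2097150


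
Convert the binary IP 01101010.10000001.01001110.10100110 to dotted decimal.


01101010 = 106
10000001 = 129
01001110 = 78
10100110 = 166
IP: 106.129.78.166


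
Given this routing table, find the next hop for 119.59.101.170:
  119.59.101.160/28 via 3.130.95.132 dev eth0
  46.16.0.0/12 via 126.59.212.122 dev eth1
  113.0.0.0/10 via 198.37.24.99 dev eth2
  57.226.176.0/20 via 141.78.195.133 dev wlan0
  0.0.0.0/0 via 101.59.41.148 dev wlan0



Longest prefix match for 119.59.101.170:
  /28 119.59.101.160: MATCH
  /12 46.16.0.0: no
  /10 113.0.0.0: no
  /20 57.226.176.0: no
  /0 0.0.0.0: MATCH
Selected: next-hop 3.130.95.132 via eth0 (matched /28)


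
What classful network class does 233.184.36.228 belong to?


First octet: 233
Binary: 11101001
1110xxxx -> Class D (224-239)
Class D (multicast), default mask N/A


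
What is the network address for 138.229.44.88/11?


IP:   10001010.11100101.00101100.01011000
Mask: 11111111.11100000.00000000.00000000
AND operation:
Net:  10001010.11100000.00000000.00000000
Network: 138.224.0.0/11


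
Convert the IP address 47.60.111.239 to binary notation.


47 = 00101111
60 = 00111100
111 = 01101111
239 = 11101111
Binary: 00101111.00111100.01101111.11101111


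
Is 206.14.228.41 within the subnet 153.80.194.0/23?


Subnet network: 153.80.194.0
Test IP AND mask: 206.14.228.0
No, 206.14.228.41 is not in 153.80.194.0/23


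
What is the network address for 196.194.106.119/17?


IP:   11000100.11000010.01101010.01110111
Mask: 11111111.11111111.10000000.00000000
AND operation:
Net:  11000100.11000010.00000000.00000000
Network: 196.194.0.0/17


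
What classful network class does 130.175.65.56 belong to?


First octet: 130
Binary: 10000010
10xxxxxx -> Class B (128-191)
Class B, default mask 255.255.0.0 (/16)


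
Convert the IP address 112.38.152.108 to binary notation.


112 = 01110000
38 = 00100110
152 = 10011000
108 = 01101100
Binary: 01110000.00100110.10011000.01101100


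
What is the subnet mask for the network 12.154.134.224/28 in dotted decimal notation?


/28 means 28 network bits, 4 host bits
Binary: 11111111111111111111111111110000
Mask: 255.255.255.240


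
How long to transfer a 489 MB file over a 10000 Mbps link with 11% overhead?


Effective throughput = 10000 * (1 - 11/100) = 8900 Mbps
File size in Mb = 489 * 8 = 3912 Mb
Time = 3912 / 8900
Time = 0.4396 seconds


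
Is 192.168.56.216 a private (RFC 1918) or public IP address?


RFC 1918 private ranges:
  10.0.0.0/8 (10.0.0.0 - 10.255.255.255)
  172.16.0.0/12 (172.16.0.0 - 172.31.255.255)
  192.168.0.0/16 (192.168.0.0 - 192.168.255.255)
Private (in 192.168.0.0/16)


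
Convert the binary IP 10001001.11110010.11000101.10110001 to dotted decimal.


10001001 = 137
11110010 = 242
11000101 = 197
10110001 = 177
IP: 137.242.197.177


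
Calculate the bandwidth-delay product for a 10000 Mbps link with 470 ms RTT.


BDP = bandwidth * RTT
= 10000 Mbps * 470 ms
= 10000 * 1e6 * 470 / 1000 bits
= 4700000000 bits
= 587500000 bytes
= 573730.4688 KB
BDP = 4700000000 bits (587500000 bytes)


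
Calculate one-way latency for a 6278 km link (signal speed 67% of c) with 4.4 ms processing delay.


Speed = 0.67 * 3e5 km/s = 201000 km/s
Propagation delay = 6278 / 201000 = 0.0312 s = 31.2338 ms
Processing delay = 4.4 ms
Total one-way latency = 35.6338 ms


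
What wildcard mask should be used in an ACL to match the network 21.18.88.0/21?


Subnet mask: 255.255.248.0
Wildcard = 255.255.255.255 - subnet mask
255 - 255 = 0
255 - 255 = 0
255 - 248 = 7
255 - 0 = 255
Wildcard: 0.0.7.255


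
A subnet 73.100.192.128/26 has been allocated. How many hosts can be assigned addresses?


Host bits = 32 - 26 = 6
Total addresses = 2^6 = 64
Usable = total - 2 (network and broadcast)
Usable hosts: 62


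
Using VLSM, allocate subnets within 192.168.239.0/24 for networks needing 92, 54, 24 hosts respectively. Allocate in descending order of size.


92 hosts -> /25 (126 usable): 192.168.239.0/25
54 hosts -> /26 (62 usable): 192.168.239.128/26
24 hosts -> /27 (30 usable): 192.168.239.192/27
Allocation: 192.168.239.0/25 (92 hosts, 126 usable); 192.168.239.128/26 (54 hosts, 62 usable); 192.168.239.192/27 (24 hosts, 30 usable)


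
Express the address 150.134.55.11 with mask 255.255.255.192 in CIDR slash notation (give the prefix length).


Binary: 11111111.11111111.11111111.11000000
Count leading 1s
Prefix: /26


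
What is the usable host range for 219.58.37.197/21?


Network: 219.58.32.0
Broadcast: 219.58.39.255
First usable = network + 1
Last usable = broadcast - 1
Range: 219.58.32.1 to 219.58.39.254


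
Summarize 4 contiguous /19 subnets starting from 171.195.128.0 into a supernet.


Original prefix: /19
Number of subnets: 4 = 2^2
New prefix = 19 - 2 = 17
Supernet: 171.195.128.0/17


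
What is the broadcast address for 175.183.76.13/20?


Network: 175.183.64.0/20
Host bits = 12
Set all host bits to 1:
Broadcast: 175.183.79.255


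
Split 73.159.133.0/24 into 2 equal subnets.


New prefix = 24 + 1 = 25
Each subnet has 128 addresses
  73.159.133.0/25
  73.159.133.128/25
Subnets: 73.159.133.0/25, 73.159.133.128/25


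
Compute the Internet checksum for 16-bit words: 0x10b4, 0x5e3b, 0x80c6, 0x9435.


Sum all words (with carry folding):
+ 0x10b4 = 0x10b4
+ 0x5e3b = 0x6eef
+ 0x80c6 = 0xefb5
+ 0x9435 = 0x83eb
One's complement: ~0x83eb
Checksum = 0x7c14


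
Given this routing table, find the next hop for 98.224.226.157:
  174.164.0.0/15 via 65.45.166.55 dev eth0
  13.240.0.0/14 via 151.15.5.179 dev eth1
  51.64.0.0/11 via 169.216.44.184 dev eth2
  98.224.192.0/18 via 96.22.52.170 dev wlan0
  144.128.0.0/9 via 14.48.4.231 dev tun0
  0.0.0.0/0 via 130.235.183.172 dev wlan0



Longest prefix match for 98.224.226.157:
  /15 174.164.0.0: no
  /14 13.240.0.0: no
  /11 51.64.0.0: no
  /18 98.224.192.0: MATCH
  /9 144.128.0.0: no
  /0 0.0.0.0: MATCH
Selected: next-hop 96.22.52.170 via wlan0 (matched /18)


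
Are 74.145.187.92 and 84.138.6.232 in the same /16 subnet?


Mask: 255.255.0.0
74.145.187.92 AND mask = 74.145.0.0
84.138.6.232 AND mask = 84.138.0.0
No, different subnets (74.145.0.0 vs 84.138.0.0)


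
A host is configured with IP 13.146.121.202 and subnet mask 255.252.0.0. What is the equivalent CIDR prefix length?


Binary: 11111111.11111100.00000000.00000000
Count leading 1s
Prefix: /14


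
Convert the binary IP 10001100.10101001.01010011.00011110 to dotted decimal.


10001100 = 140
10101001 = 169
01010011 = 83
00011110 = 30
IP: 140.169.83.30


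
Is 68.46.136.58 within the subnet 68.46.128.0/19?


Subnet network: 68.46.128.0
Test IP AND mask: 68.46.128.0
Yes, 68.46.136.58 is in 68.46.128.0/19


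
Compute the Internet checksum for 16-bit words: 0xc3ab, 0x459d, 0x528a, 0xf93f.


Sum all words (with carry folding):
+ 0xc3ab = 0xc3ab
+ 0x459d = 0x0949
+ 0x528a = 0x5bd3
+ 0xf93f = 0x5513
One's complement: ~0x5513
Checksum = 0xaaec


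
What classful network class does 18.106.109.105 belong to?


First octet: 18
Binary: 00010010
0xxxxxxx -> Class A (1-126)
Class A, default mask 255.0.0.0 (/8)


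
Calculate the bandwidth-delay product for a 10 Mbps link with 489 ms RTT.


BDP = bandwidth * RTT
= 10 Mbps * 489 ms
= 10 * 1e6 * 489 / 1000 bits
= 4890000 bits
= 611250 bytes
= 596.9238 KB
BDP = 4890000 bits (611250 bytes)


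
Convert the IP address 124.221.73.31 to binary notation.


124 = 01111100
221 = 11011101
73 = 01001001
31 = 00011111
Binary: 01111100.11011101.01001001.00011111


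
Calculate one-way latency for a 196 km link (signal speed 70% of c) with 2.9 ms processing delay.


Speed = 0.7 * 3e5 km/s = 210000 km/s
Propagation delay = 196 / 210000 = 0.0009 s = 0.9333 ms
Processing delay = 2.9 ms
Total one-way latency = 3.8333 ms


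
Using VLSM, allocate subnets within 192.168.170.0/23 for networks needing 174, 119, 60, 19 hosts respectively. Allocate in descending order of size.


174 hosts -> /24 (254 usable): 192.168.170.0/24
119 hosts -> /25 (126 usable): 192.168.171.0/25
60 hosts -> /26 (62 usable): 192.168.171.128/26
19 hosts -> /27 (30 usable): 192.168.171.192/27
Allocation: 192.168.170.0/24 (174 hosts, 254 usable); 192.168.171.0/25 (119 hosts, 126 usable); 192.168.171.128/26 (60 hosts, 62 usable); 192.168.171.192/27 (19 hosts, 30 usable)


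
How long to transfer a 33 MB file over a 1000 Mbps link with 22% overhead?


Effective throughput = 1000 * (1 - 22/100) = 780 Mbps
File size in Mb = 33 * 8 = 264 Mb
Time = 264 / 780
Time = 0.3385 seconds


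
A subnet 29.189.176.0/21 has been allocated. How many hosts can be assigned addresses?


Host bits = 32 - 21 = 11
Total addresses = 2^11 = 2048
Usable = total - 2 (network and broadcast)
Usable hosts: 2046


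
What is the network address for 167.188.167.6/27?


IP:   10100111.10111100.10100111.00000110
Mask: 11111111.11111111.11111111.11100000
AND operation:
Net:  10100111.10111100.10100111.00000000
Network: 167.188.167.0/27


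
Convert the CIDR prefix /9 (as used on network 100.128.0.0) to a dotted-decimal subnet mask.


/9 means 9 network bits, 23 host bits
Binary: 11111111100000000000000000000000
Mask: 255.128.0.0


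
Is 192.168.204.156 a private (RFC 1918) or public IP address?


RFC 1918 private ranges:
  10.0.0.0/8 (10.0.0.0 - 10.255.255.255)
  172.16.0.0/12 (172.16.0.0 - 172.31.255.255)
  192.168.0.0/16 (192.168.0.0 - 192.168.255.255)
Private (in 192.168.0.0/16)


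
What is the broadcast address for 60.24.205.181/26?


Network: 60.24.205.128/26
Host bits = 6
Set all host bits to 1:
Broadcast: 60.24.205.191


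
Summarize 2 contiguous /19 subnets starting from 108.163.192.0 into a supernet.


Original prefix: /19
Number of subnets: 2 = 2^1
New prefix = 19 - 1 = 18
Supernet: 108.163.192.0/18


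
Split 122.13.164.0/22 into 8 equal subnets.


New prefix = 22 + 3 = 25
Each subnet has 128 addresses
  122.13.164.0/25
  122.13.164.128/25
  122.13.165.0/25
  122.13.165.128/25
  122.13.166.0/25
  122.13.166.128/25
  122.13.167.0/25
  122.13.167.128/25
Subnets: 122.13.164.0/25, 122.13.164.128/25, 122.13.165.0/25, 122.13.165.128/25, 122.13.166.0/25, 122.13.166.128/25, 122.13.167.0/25, 122.13.167.128/25


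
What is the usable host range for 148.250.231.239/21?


Network: 148.250.224.0
Broadcast: 148.250.231.255
First usable = network + 1
Last usable = broadcast - 1
Range: 148.250.224.1 to 148.250.231.254


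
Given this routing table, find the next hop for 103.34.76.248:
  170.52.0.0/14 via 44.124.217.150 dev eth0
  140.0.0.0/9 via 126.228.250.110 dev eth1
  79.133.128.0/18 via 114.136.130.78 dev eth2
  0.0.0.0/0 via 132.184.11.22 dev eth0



Longest prefix match for 103.34.76.248:
  /14 170.52.0.0: no
  /9 140.0.0.0: no
  /18 79.133.128.0: no
  /0 0.0.0.0: MATCH
Selected: next-hop 132.184.11.22 via eth0 (matched /0)


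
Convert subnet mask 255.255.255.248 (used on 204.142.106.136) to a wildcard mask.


Subnet mask: 255.255.255.248
Wildcard = 255.255.255.255 - subnet mask
255 - 255 = 0
255 - 255 = 0
255 - 255 = 0
255 - 248 = 7
Wildcard: 0.0.0.7


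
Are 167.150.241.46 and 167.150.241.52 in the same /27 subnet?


Mask: 255.255.255.224
167.150.241.46 AND mask = 167.150.241.32
167.150.241.52 AND mask = 167.150.241.32
Yes, same subnet (167.150.241.32)


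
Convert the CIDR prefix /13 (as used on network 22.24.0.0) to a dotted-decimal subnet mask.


/13 means 13 network bits, 19 host bits
Binary: 11111111111110000000000000000000
Mask: 255.248.0.0


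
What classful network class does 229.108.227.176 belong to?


First octet: 229
Binary: 11100101
1110xxxx -> Class D (224-239)
Class D (multicast), default mask N/A


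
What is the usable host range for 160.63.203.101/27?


Network: 160.63.203.96
Broadcast: 160.63.203.127
First usable = network + 1
Last usable = broadcast - 1
Range: 160.63.203.97 to 160.63.203.126


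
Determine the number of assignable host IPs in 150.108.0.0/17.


Host bits = 32 - 17 = 15
Total addresses = 2^15 = 32768
Usable = total - 2 (network and broadcast)
Usable hosts: 32766


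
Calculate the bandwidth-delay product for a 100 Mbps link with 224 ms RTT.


BDP = bandwidth * RTT
= 100 Mbps * 224 ms
= 100 * 1e6 * 224 / 1000 bits
= 22400000 bits
= 2800000 bytes
= 2734.375 KB
BDP = 22400000 bits (2800000 bytes)


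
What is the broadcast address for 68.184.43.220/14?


Network: 68.184.0.0/14
Host bits = 18
Set all host bits to 1:
Broadcast: 68.187.255.255


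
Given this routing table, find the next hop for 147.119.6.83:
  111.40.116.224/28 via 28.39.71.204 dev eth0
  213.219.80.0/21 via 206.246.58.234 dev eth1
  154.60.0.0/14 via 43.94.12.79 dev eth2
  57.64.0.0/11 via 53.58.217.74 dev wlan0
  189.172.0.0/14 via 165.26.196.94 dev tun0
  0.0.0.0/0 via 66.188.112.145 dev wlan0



Longest prefix match for 147.119.6.83:
  /28 111.40.116.224: no
  /21 213.219.80.0: no
  /14 154.60.0.0: no
  /11 57.64.0.0: no
  /14 189.172.0.0: no
  /0 0.0.0.0: MATCH
Selected: next-hop 66.188.112.145 via wlan0 (matched /0)


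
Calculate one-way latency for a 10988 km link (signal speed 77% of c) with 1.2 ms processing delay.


Speed = 0.77 * 3e5 km/s = 231000 km/s
Propagation delay = 10988 / 231000 = 0.0476 s = 47.5671 ms
Processing delay = 1.2 ms
Total one-way latency = 48.7671 ms


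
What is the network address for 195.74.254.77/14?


IP:   11000011.01001010.11111110.01001101
Mask: 11111111.11111100.00000000.00000000
AND operation:
Net:  11000011.01001000.00000000.00000000
Network: 195.72.0.0/14


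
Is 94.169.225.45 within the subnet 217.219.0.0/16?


Subnet network: 217.219.0.0
Test IP AND mask: 94.169.0.0
No, 94.169.225.45 is not in 217.219.0.0/16


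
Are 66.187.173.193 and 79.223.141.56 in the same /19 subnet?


Mask: 255.255.224.0
66.187.173.193 AND mask = 66.187.160.0
79.223.141.56 AND mask = 79.223.128.0
No, different subnets (66.187.160.0 vs 79.223.128.0)


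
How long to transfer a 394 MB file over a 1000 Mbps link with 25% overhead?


Effective throughput = 1000 * (1 - 25/100) = 750 Mbps
File size in Mb = 394 * 8 = 3152 Mb
Time = 3152 / 750
Time = 4.2027 seconds


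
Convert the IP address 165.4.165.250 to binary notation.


165 = 10100101
4 = 00000100
165 = 10100101
250 = 11111010
Binary: 10100101.00000100.10100101.11111010


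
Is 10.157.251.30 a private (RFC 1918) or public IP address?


RFC 1918 private ranges:
  10.0.0.0/8 (10.0.0.0 - 10.255.255.255)
  172.16.0.0/12 (172.16.0.0 - 172.31.255.255)
  192.168.0.0/16 (192.168.0.0 - 192.168.255.255)
Private (in 10.0.0.0/8)


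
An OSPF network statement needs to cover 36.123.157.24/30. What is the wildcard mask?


Subnet mask: 255.255.255.252
Wildcard = 255.255.255.255 - subnet mask
255 - 255 = 0
255 - 255 = 0
255 - 255 = 0
255 - 252 = 3
Wildcard: 0.0.0.3


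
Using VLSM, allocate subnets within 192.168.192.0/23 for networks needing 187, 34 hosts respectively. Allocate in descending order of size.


187 hosts -> /24 (254 usable): 192.168.192.0/24
34 hosts -> /26 (62 usable): 192.168.193.0/26
Allocation: 192.168.192.0/24 (187 hosts, 254 usable); 192.168.193.0/26 (34 hosts, 62 usable)


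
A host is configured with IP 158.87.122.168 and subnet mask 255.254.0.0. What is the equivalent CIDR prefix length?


Binary: 11111111.11111110.00000000.00000000
Count leading 1s
Prefix: /15


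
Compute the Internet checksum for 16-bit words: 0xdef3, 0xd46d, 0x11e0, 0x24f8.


Sum all words (with carry folding):
+ 0xdef3 = 0xdef3
+ 0xd46d = 0xb361
+ 0x11e0 = 0xc541
+ 0x24f8 = 0xea39
One's complement: ~0xea39
Checksum = 0x15c6


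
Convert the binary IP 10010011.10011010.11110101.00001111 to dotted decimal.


10010011 = 147
10011010 = 154
11110101 = 245
00001111 = 15
IP: 147.154.245.15


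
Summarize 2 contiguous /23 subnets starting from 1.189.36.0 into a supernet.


Original prefix: /23
Number of subnets: 2 = 2^1
New prefix = 23 - 1 = 22
Supernet: 1.189.36.0/22


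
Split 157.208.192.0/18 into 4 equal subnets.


New prefix = 18 + 2 = 20
Each subnet has 4096 addresses
  157.208.192.0/20
  157.208.208.0/20
  157.208.224.0/20
  157.208.240.0/20
Subnets: 157.208.192.0/20, 157.208.208.0/20, 157.208.224.0/20, 157.208.240.0/20


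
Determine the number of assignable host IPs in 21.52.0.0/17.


Host bits = 32 - 17 = 15
Total addresses = 2^15 = 32768
Usable = total - 2 (network and broadcast)
Usable hosts: 32766


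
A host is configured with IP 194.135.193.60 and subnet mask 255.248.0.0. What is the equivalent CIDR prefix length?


Binary: 11111111.11111000.00000000.00000000
Count leading 1s
Prefix: /13


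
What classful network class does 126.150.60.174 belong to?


First octet: 126
Binary: 01111110
0xxxxxxx -> Class A (1-126)
Class A, default mask 255.0.0.0 (/8)


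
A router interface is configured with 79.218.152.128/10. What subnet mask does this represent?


/10 means 10 network bits, 22 host bits
Binary: 11111111110000000000000000000000
Mask: 255.192.0.0


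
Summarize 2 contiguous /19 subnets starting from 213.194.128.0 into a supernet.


Original prefix: /19
Number of subnets: 2 = 2^1
New prefix = 19 - 1 = 18
Supernet: 213.194.128.0/18


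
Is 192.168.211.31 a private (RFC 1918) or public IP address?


RFC 1918 private ranges:
  10.0.0.0/8 (10.0.0.0 - 10.255.255.255)
  172.16.0.0/12 (172.16.0.0 - 172.31.255.255)
  192.168.0.0/16 (192.168.0.0 - 192.168.255.255)
Private (in 192.168.0.0/16)


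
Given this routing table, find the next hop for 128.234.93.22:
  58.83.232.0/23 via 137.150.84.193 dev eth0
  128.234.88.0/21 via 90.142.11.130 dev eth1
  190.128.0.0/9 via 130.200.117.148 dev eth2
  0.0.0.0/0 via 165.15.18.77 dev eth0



Longest prefix match for 128.234.93.22:
  /23 58.83.232.0: no
  /21 128.234.88.0: MATCH
  /9 190.128.0.0: no
  /0 0.0.0.0: MATCH
Selected: next-hop 90.142.11.130 via eth1 (matched /21)


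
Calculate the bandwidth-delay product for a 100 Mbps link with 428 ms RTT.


BDP = bandwidth * RTT
= 100 Mbps * 428 ms
= 100 * 1e6 * 428 / 1000 bits
= 42800000 bits
= 5350000 bytes
= 5224.6094 KB
BDP = 42800000 bits (5350000 bytes)


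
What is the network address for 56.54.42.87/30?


IP:   00111000.00110110.00101010.01010111
Mask: 11111111.11111111.11111111.11111100
AND operation:
Net:  00111000.00110110.00101010.01010100
Network: 56.54.42.84/30


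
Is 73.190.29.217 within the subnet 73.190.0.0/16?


Subnet network: 73.190.0.0
Test IP AND mask: 73.190.0.0
Yes, 73.190.29.217 is in 73.190.0.0/16


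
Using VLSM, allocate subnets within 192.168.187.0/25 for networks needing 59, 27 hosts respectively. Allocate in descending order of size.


59 hosts -> /26 (62 usable): 192.168.187.0/26
27 hosts -> /27 (30 usable): 192.168.187.64/27
Allocation: 192.168.187.0/26 (59 hosts, 62 usable); 192.168.187.64/27 (27 hosts, 30 usable)


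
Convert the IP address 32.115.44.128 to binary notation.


32 = 00100000
115 = 01110011
44 = 00101100
128 = 10000000
Binary: 00100000.01110011.00101100.10000000


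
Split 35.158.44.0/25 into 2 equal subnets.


New prefix = 25 + 1 = 26
Each subnet has 64 addresses
  35.158.44.0/26
  35.158.44.64/26
Subnets: 35.158.44.0/26, 35.158.44.64/26


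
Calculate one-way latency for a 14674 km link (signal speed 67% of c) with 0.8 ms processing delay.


Speed = 0.67 * 3e5 km/s = 201000 km/s
Propagation delay = 14674 / 201000 = 0.073 s = 73.005 ms
Processing delay = 0.8 ms
Total one-way latency = 73.805 ms


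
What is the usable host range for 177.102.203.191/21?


Network: 177.102.200.0
Broadcast: 177.102.207.255
First usable = network + 1
Last usable = broadcast - 1
Range: 177.102.200.1 to 177.102.207.254


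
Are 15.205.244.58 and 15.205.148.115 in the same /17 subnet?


Mask: 255.255.128.0
15.205.244.58 AND mask = 15.205.128.0
15.205.148.115 AND mask = 15.205.128.0
Yes, same subnet (15.205.128.0)


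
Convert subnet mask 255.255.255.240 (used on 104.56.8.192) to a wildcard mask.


Subnet mask: 255.255.255.240
Wildcard = 255.255.255.255 - subnet mask
255 - 255 = 0
255 - 255 = 0
255 - 255 = 0
255 - 240 = 15
Wildcard: 0.0.0.15


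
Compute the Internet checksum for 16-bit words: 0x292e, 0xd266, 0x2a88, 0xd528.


Sum all words (with carry folding):
+ 0x292e = 0x292e
+ 0xd266 = 0xfb94
+ 0x2a88 = 0x261d
+ 0xd528 = 0xfb45
One's complement: ~0xfb45
Checksum = 0x04ba


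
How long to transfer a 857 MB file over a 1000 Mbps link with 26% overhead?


Effective throughput = 1000 * (1 - 26/100) = 740 Mbps
File size in Mb = 857 * 8 = 6856 Mb
Time = 6856 / 740
Time = 9.2649 seconds


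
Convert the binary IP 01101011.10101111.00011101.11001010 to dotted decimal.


01101011 = 107
10101111 = 175
00011101 = 29
11001010 = 202
IP: 107.175.29.202


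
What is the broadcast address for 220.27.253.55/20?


Network: 220.27.240.0/20
Host bits = 12
Set all host bits to 1:
Broadcast: 220.27.255.255


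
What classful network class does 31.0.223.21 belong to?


First octet: 31
Binary: 00011111
0xxxxxxx -> Class A (1-126)
Class A, default mask 255.0.0.0 (/8)


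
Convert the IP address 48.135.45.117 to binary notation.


48 = 00110000
135 = 10000111
45 = 00101101
117 = 01110101
Binary: 00110000.10000111.00101101.01110101


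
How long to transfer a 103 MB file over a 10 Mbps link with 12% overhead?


Effective throughput = 10 * (1 - 12/100) = 8.8 Mbps
File size in Mb = 103 * 8 = 824 Mb
Time = 824 / 8.8
Time = 93.6364 seconds


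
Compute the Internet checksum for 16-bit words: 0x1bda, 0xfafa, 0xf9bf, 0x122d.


Sum all words (with carry folding):
+ 0x1bda = 0x1bda
+ 0xfafa = 0x16d5
+ 0xf9bf = 0x1095
+ 0x122d = 0x22c2
One's complement: ~0x22c2
Checksum = 0xdd3d


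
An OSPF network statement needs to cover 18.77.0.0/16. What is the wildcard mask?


Subnet mask: 255.255.0.0
Wildcard = 255.255.255.255 - subnet mask
255 - 255 = 0
255 - 255 = 0
255 - 0 = 255
255 - 0 = 255
Wildcard: 0.0.255.255


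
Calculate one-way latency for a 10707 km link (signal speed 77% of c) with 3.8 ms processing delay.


Speed = 0.77 * 3e5 km/s = 231000 km/s
Propagation delay = 10707 / 231000 = 0.0464 s = 46.3506 ms
Processing delay = 3.8 ms
Total one-way latency = 50.1506 ms


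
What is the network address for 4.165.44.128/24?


IP:   00000100.10100101.00101100.10000000
Mask: 11111111.11111111.11111111.00000000
AND operation:
Net:  00000100.10100101.00101100.00000000
Network: 4.165.44.0/24


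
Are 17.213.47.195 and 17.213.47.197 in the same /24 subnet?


Mask: 255.255.255.0
17.213.47.195 AND mask = 17.213.47.0
17.213.47.197 AND mask = 17.213.47.0
Yes, same subnet (17.213.47.0)


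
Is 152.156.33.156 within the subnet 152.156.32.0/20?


Subnet network: 152.156.32.0
Test IP AND mask: 152.156.32.0
Yes, 152.156.33.156 is in 152.156.32.0/20


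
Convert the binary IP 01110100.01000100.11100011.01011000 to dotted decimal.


01110100 = 116
01000100 = 68
11100011 = 227
01011000 = 88
IP: 116.68.227.88


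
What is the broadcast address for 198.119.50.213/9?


Network: 198.0.0.0/9
Host bits = 23
Set all host bits to 1:
Broadcast: 198.127.255.255


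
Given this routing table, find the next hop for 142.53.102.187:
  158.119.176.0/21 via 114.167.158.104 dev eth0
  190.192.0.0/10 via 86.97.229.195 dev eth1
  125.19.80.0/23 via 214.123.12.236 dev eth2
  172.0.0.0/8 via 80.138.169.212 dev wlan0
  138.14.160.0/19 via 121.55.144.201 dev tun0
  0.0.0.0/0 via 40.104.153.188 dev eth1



Longest prefix match for 142.53.102.187:
  /21 158.119.176.0: no
  /10 190.192.0.0: no
  /23 125.19.80.0: no
  /8 172.0.0.0: no
  /19 138.14.160.0: no
  /0 0.0.0.0: MATCH
Selected: next-hop 40.104.153.188 via eth1 (matched /0)


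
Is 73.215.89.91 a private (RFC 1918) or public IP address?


RFC 1918 private ranges:
  10.0.0.0/8 (10.0.0.0 - 10.255.255.255)
  172.16.0.0/12 (172.16.0.0 - 172.31.255.255)
  192.168.0.0/16 (192.168.0.0 - 192.168.255.255)
Public (not in any RFC 1918 range)


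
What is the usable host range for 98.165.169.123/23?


Network: 98.165.168.0
Broadcast: 98.165.169.255
First usable = network + 1
Last usable = broadcast - 1
Range: 98.165.168.1 to 98.165.169.254


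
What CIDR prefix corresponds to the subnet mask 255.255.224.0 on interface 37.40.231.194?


Binary: 11111111.11111111.11100000.00000000
Count leading 1s
Prefix: /19


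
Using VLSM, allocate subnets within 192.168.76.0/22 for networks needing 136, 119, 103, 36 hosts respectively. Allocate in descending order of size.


136 hosts -> /24 (254 usable): 192.168.76.0/24
119 hosts -> /25 (126 usable): 192.168.77.0/25
103 hosts -> /25 (126 usable): 192.168.77.128/25
36 hosts -> /26 (62 usable): 192.168.78.0/26
Allocation: 192.168.76.0/24 (136 hosts, 254 usable); 192.168.77.0/25 (119 hosts, 126 usable); 192.168.77.128/25 (103 hosts, 126 usable); 192.168.78.0/26 (36 hosts, 62 usable)


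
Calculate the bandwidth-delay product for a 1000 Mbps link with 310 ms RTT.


BDP = bandwidth * RTT
= 1000 Mbps * 310 ms
= 1000 * 1e6 * 310 / 1000 bits
= 310000000 bits
= 38750000 bytes
= 37841.7969 KB
BDP = 310000000 bits (38750000 bytes)


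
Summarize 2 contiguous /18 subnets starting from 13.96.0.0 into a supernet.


Original prefix: /18
Number of subnets: 2 = 2^1
New prefix = 18 - 1 = 17
Supernet: 13.96.0.0/17


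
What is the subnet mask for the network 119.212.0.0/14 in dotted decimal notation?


/14 means 14 network bits, 18 host bits
Binary: 11111111111111000000000000000000
Mask: 255.252.0.0


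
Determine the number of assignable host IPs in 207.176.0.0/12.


Host bits = 32 - 12 = 20
Total addresses = 2^20 = 1048576
Usable = total - 2 (network and broadcast)
Usable hosts: 1048574


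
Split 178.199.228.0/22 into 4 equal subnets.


New prefix = 22 + 2 = 24
Each subnet has 256 addresses
  178.199.228.0/24
  178.199.229.0/24
  178.199.230.0/24
  178.199.231.0/24
Subnets: 178.199.228.0/24, 178.199.229.0/24, 178.199.230.0/24, 178.199.231.0/24


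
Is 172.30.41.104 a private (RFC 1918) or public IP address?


RFC 1918 private ranges:
  10.0.0.0/8 (10.0.0.0 - 10.255.255.255)
  172.16.0.0/12 (172.16.0.0 - 172.31.255.255)
  192.168.0.0/16 (192.168.0.0 - 192.168.255.255)
Private (in 172.16.0.0/12)


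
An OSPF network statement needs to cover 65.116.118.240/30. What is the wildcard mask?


Subnet mask: 255.255.255.252
Wildcard = 255.255.255.255 - subnet mask
255 - 255 = 0
255 - 255 = 0
255 - 255 = 0
255 - 252 = 3
Wildcard: 0.0.0.3


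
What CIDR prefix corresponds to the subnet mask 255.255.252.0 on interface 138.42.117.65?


Binary: 11111111.11111111.11111100.00000000
Count leading 1s
Prefix: /22


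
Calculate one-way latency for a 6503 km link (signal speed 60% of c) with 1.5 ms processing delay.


Speed = 0.6 * 3e5 km/s = 180000 km/s
Propagation delay = 6503 / 180000 = 0.0361 s = 36.1278 ms
Processing delay = 1.5 ms
Total one-way latency = 37.6278 ms


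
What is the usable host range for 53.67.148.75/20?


Network: 53.67.144.0
Broadcast: 53.67.159.255
First usable = network + 1
Last usable = broadcast - 1
Range: 53.67.144.1 to 53.67.159.254


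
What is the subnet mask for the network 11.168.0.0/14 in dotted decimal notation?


/14 means 14 network bits, 18 host bits
Binary: 11111111111111000000000000000000
Mask: 255.252.0.0


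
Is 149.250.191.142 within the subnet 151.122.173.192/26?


Subnet network: 151.122.173.192
Test IP AND mask: 149.250.191.128
No, 149.250.191.142 is not in 151.122.173.192/26


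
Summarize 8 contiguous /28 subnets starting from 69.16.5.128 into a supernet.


Original prefix: /28
Number of subnets: 8 = 2^3
New prefix = 28 - 3 = 25
Supernet: 69.16.5.128/25


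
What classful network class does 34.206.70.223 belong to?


First octet: 34
Binary: 00100010
0xxxxxxx -> Class A (1-126)
Class A, default mask 255.0.0.0 (/8)


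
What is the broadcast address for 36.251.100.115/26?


Network: 36.251.100.64/26
Host bits = 6
Set all host bits to 1:
Broadcast: 36.251.100.127


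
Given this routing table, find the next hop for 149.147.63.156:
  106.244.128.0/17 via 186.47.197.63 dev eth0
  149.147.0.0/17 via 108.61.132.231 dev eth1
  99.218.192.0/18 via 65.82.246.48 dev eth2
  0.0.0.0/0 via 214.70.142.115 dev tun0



Longest prefix match for 149.147.63.156:
  /17 106.244.128.0: no
  /17 149.147.0.0: MATCH
  /18 99.218.192.0: no
  /0 0.0.0.0: MATCH
Selected: next-hop 108.61.132.231 via eth1 (matched /17)


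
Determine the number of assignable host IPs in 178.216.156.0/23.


Host bits = 32 - 23 = 9
Total addresses = 2^9 = 512
Usable = total - 2 (network and broadcast)
Usable hosts: 510


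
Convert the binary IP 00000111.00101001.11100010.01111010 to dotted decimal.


00000111 = 7
00101001 = 41
11100010 = 226
01111010 = 122
IP: 7.41.226.122


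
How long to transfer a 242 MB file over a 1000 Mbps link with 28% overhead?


Effective throughput = 1000 * (1 - 28/100) = 720 Mbps
File size in Mb = 242 * 8 = 1936 Mb
Time = 1936 / 720
Time = 2.6889 seconds


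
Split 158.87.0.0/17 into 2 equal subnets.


New prefix = 17 + 1 = 18
Each subnet has 16384 addresses
  158.87.0.0/18
  158.87.64.0/18
Subnets: 158.87.0.0/18, 158.87.64.0/18


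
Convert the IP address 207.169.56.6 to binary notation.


207 = 11001111
169 = 10101001
56 = 00111000
6 = 00000110
Binary: 11001111.10101001.00111000.00000110


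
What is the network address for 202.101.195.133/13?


IP:   11001010.01100101.11000011.10000101
Mask: 11111111.11111000.00000000.00000000
AND operation:
Net:  11001010.01100000.00000000.00000000
Network: 202.96.0.0/13


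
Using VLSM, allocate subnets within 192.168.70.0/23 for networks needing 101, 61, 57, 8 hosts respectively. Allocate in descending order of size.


101 hosts -> /25 (126 usable): 192.168.70.0/25
61 hosts -> /26 (62 usable): 192.168.70.128/26
57 hosts -> /26 (62 usable): 192.168.70.192/26
8 hosts -> /28 (14 usable): 192.168.71.0/28
Allocation: 192.168.70.0/25 (101 hosts, 126 usable); 192.168.70.128/26 (61 hosts, 62 usable); 192.168.70.192/26 (57 hosts, 62 usable); 192.168.71.0/28 (8 hosts, 14 usable)


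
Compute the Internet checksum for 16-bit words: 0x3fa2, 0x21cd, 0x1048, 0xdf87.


Sum all words (with carry folding):
+ 0x3fa2 = 0x3fa2
+ 0x21cd = 0x616f
+ 0x1048 = 0x71b7
+ 0xdf87 = 0x513f
One's complement: ~0x513f
Checksum = 0xaec0


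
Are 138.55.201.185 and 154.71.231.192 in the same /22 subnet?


Mask: 255.255.252.0
138.55.201.185 AND mask = 138.55.200.0
154.71.231.192 AND mask = 154.71.228.0
No, different subnets (138.55.200.0 vs 154.71.228.0)


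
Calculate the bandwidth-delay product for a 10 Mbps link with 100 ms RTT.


BDP = bandwidth * RTT
= 10 Mbps * 100 ms
= 10 * 1e6 * 100 / 1000 bits
= 1000000 bits
= 125000 bytes
= 122.0703 KB
BDP = 1000000 bits (125000 bytes)


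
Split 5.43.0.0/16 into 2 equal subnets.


New prefix = 16 + 1 = 17
Each subnet has 32768 addresses
  5.43.0.0/17
  5.43.128.0/17
Subnets: 5.43.0.0/17, 5.43.128.0/17


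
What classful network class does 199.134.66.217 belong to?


First octet: 199
Binary: 11000111
110xxxxx -> Class C (192-223)
Class C, default mask 255.255.255.0 (/24)


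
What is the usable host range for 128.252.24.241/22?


Network: 128.252.24.0
Broadcast: 128.252.27.255
First usable = network + 1
Last usable = broadcast - 1
Range: 128.252.24.1 to 128.252.27.254


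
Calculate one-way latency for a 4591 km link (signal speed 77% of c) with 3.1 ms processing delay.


Speed = 0.77 * 3e5 km/s = 231000 km/s
Propagation delay = 4591 / 231000 = 0.0199 s = 19.8745 ms
Processing delay = 3.1 ms
Total one-way latency = 22.9745 ms


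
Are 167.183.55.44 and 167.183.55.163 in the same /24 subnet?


Mask: 255.255.255.0
167.183.55.44 AND mask = 167.183.55.0
167.183.55.163 AND mask = 167.183.55.0
Yes, same subnet (167.183.55.0)


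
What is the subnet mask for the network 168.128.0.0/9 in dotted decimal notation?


/9 means 9 network bits, 23 host bits
Binary: 11111111100000000000000000000000
Mask: 255.128.0.0


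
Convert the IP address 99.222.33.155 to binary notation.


99 = 01100011
222 = 11011110
33 = 00100001
155 = 10011011
Binary: 01100011.11011110.00100001.10011011


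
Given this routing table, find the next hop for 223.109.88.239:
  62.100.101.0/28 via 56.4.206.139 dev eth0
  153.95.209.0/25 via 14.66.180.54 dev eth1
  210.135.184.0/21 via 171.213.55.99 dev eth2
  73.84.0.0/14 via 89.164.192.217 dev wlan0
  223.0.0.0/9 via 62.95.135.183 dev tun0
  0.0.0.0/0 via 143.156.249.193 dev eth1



Longest prefix match for 223.109.88.239:
  /28 62.100.101.0: no
  /25 153.95.209.0: no
  /21 210.135.184.0: no
  /14 73.84.0.0: no
  /9 223.0.0.0: MATCH
  /0 0.0.0.0: MATCH
Selected: next-hop 62.95.135.183 via tun0 (matched /9)


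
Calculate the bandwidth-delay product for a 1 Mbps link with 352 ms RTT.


BDP = bandwidth * RTT
= 1 Mbps * 352 ms
= 1 * 1e6 * 352 / 1000 bits
= 352000 bits
= 44000 bytes
= 42.9688 KB
BDP = 352000 bits (44000 bytes)


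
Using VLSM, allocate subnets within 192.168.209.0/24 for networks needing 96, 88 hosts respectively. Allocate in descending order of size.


96 hosts -> /25 (126 usable): 192.168.209.0/25
88 hosts -> /25 (126 usable): 192.168.209.128/25
Allocation: 192.168.209.0/25 (96 hosts, 126 usable); 192.168.209.128/25 (88 hosts, 126 usable)


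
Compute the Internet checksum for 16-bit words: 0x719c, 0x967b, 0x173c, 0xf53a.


Sum all words (with carry folding):
+ 0x719c = 0x719c
+ 0x967b = 0x0818
+ 0x173c = 0x1f54
+ 0xf53a = 0x148f
One's complement: ~0x148f
Checksum = 0xeb70


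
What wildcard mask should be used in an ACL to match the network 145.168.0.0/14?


Subnet mask: 255.252.0.0
Wildcard = 255.255.255.255 - subnet mask
255 - 255 = 0
255 - 252 = 3
255 - 0 = 255
255 - 0 = 255
Wildcard: 0.3.255.255


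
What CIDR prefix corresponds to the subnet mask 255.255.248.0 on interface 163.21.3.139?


Binary: 11111111.11111111.11111000.00000000
Count leading 1s
Prefix: /21


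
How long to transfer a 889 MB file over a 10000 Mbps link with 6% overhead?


Effective throughput = 10000 * (1 - 6/100) = 9400 Mbps
File size in Mb = 889 * 8 = 7112 Mb
Time = 7112 / 9400
Time = 0.7566 seconds


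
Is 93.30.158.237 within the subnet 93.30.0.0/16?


Subnet network: 93.30.0.0
Test IP AND mask: 93.30.0.0
Yes, 93.30.158.237 is in 93.30.0.0/16


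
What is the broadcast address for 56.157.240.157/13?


Network: 56.152.0.0/13
Host bits = 19
Set all host bits to 1:
Broadcast: 56.159.255.255


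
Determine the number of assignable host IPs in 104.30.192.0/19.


Host bits = 32 - 19 = 13
Total addresses = 2^13 = 8192
Usable = total - 2 (network and broadcast)
Usable hosts: 8190


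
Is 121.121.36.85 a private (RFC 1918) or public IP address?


RFC 1918 private ranges:
  10.0.0.0/8 (10.0.0.0 - 10.255.255.255)
  172.16.0.0/12 (172.16.0.0 - 172.31.255.255)
  192.168.0.0/16 (192.168.0.0 - 192.168.255.255)
Public (not in any RFC 1918 range)


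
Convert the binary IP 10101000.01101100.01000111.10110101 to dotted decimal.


10101000 = 168
01101100 = 108
01000111 = 71
10110101 = 181
IP: 168.108.71.181


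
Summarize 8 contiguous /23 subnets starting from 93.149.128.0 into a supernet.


Original prefix: /23
Number of subnets: 8 = 2^3
New prefix = 23 - 3 = 20
Supernet: 93.149.128.0/20


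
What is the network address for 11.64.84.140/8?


IP:   00001011.01000000.01010100.10001100
Mask: 11111111.00000000.00000000.00000000
AND operation:
Net:  00001011.00000000.00000000.00000000
Network: 11.0.0.0/8


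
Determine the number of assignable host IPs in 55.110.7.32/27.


Host bits = 32 - 27 = 5
Total addresses = 2^5 = 32
Usable = total - 2 (network and broadcast)
Usable hosts: 30


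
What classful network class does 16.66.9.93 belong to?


First octet: 16
Binary: 00010000
0xxxxxxx -> Class A (1-126)
Class A, default mask 255.0.0.0 (/8)


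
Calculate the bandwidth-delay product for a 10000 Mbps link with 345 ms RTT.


BDP = bandwidth * RTT
= 10000 Mbps * 345 ms
= 10000 * 1e6 * 345 / 1000 bits
= 3450000000 bits
= 431250000 bytes
= 421142.5781 KB
BDP = 3450000000 bits (431250000 bytes)


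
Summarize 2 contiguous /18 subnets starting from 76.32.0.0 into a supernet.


Original prefix: /18
Number of subnets: 2 = 2^1
New prefix = 18 - 1 = 17
Supernet: 76.32.0.0/17


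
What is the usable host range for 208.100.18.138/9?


Network: 208.0.0.0
Broadcast: 208.127.255.255
First usable = network + 1
Last usable = broadcast - 1
Range: 208.0.0.1 to 208.127.255.254


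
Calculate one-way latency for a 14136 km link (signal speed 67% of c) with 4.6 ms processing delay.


Speed = 0.67 * 3e5 km/s = 201000 km/s
Propagation delay = 14136 / 201000 = 0.0703 s = 70.3284 ms
Processing delay = 4.6 ms
Total one-way latency = 74.9284 ms
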